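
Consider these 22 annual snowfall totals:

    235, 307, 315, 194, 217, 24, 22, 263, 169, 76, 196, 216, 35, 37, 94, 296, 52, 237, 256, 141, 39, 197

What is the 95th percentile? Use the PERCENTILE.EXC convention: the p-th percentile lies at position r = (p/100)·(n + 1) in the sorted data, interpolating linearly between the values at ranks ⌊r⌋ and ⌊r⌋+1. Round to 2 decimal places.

Sorted: 22, 24, 35, 37, 39, 52, 76, 94, 141, 169, 194, 196, 197, 216, 217, 235, 237, 256, 263, 296, 307, 315.
n = 22.
r = (95/100)·(22 + 1) = 21.85.
Rank 21 is 307 and rank 22 is 315.
Interpolate: 307 + 0.85·(315 − 307) = 307 + 0.85·8 = 313.8.

313.80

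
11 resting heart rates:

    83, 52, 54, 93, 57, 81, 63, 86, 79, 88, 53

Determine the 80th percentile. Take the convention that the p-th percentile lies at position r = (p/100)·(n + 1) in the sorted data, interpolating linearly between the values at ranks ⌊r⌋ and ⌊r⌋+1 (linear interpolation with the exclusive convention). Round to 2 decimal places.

Sorted: 52, 53, 54, 57, 63, 79, 81, 83, 86, 88, 93.
n = 11.
r = (80/100)·(11 + 1) = 9.6.
Rank 9 is 86 and rank 10 is 88.
Interpolate: 86 + 0.6·(88 − 86) = 86 + 0.6·2 = 87.2.

87.20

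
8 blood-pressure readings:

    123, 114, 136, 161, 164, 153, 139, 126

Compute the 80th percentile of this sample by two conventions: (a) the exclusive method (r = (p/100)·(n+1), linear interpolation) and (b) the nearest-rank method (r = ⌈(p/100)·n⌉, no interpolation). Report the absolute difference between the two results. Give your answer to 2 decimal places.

Sorted: 114, 123, 126, 136, 139, 153, 161, 164.
n = 8.
(a) r = 7.2; between ranks 7 (161) and 8 (164): 161.6.
(b) the nearest-rank method: rank 7 → 161.
|161.6 − 161| = 0.6.

0.60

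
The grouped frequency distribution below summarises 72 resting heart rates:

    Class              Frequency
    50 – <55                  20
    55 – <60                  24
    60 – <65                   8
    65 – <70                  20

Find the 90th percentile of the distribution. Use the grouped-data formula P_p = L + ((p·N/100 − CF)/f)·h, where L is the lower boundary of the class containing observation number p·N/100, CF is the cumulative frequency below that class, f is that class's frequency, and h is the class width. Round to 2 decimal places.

N = 72; target position k = 90/100 · 72 = 64.8.
Cumulative frequencies: 20, 44, 52, 72.
Observation 64.8 falls in the class 65 – <70.
L = 65, CF = 52, f = 20, h = 5.
P90 = 65 + ((64.8 − 52)/20)·5 = 65 + 3.2 = 68.2.

68.20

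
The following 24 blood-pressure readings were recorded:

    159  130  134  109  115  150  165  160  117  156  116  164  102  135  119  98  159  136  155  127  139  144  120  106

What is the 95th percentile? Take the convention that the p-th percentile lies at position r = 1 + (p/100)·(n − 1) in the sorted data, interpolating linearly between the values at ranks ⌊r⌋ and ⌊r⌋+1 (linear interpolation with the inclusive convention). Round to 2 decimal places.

Sorted: 98, 102, 106, 109, 115, 116, 117, 119, 120, 127, 130, 134, 135, 136, 139, 144, 150, 155, 156, 159, 159, 160, 164, 165.
n = 24.
r = 1 + (95/100)·(24 − 1) = 1 + 21.85 = 22.85.
Rank 22 is 160 and rank 23 is 164.
Interpolate: 160 + 0.85·(164 − 160) = 160 + 0.85·4 = 163.4.

163.40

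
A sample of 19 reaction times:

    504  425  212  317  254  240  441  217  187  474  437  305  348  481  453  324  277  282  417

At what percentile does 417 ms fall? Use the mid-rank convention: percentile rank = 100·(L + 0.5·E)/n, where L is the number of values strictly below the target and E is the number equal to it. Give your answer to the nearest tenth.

Sorted: 187, 212, 217, 240, 254, 277, 282, 305, 317, 324, 348, 417, 425, 437, 441, 453, 474, 481, 504.
Count below 417: L = 11; count equal: E = 1; n = 19.
Percentile rank = 100·(11 + 0.5·1)/19 = 100·11.5/19 = 60.53.

60.5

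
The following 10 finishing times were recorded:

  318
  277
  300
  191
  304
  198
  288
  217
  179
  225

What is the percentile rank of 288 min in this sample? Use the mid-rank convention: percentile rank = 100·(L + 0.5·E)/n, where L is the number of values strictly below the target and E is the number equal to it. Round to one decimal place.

Sorted: 179, 191, 198, 217, 225, 277, 288, 300, 304, 318.
Count below 288: L = 6; count equal: E = 1; n = 10.
Percentile rank = 100·(6 + 0.5·1)/10 = 100·6.5/10 = 65.

65.0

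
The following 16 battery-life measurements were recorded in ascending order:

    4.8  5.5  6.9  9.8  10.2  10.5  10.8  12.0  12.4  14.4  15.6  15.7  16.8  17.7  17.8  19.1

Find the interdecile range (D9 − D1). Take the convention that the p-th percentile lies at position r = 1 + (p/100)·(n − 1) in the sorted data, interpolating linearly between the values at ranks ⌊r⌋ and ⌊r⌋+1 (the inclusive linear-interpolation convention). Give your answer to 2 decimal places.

n = 16.
P10: r = 2.5; ranks 2–3 are 5.5, 6.9; interpolating gives 6.2.
P90: r = 14.5; ranks 14–15 are 17.7, 17.8; interpolating gives 17.75.
Difference: 17.75 − 6.2 = 11.55.

11.55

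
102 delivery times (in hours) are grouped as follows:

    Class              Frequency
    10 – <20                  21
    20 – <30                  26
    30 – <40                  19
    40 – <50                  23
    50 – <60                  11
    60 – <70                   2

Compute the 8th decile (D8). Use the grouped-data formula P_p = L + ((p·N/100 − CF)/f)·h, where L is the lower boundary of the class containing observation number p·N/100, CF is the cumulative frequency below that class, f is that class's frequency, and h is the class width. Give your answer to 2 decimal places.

46.78

N = 102; target position k = 80/100 · 102 = 81.6.
Cumulative frequencies: 21, 47, 66, 89, 100, 102.
Observation 81.6 falls in the class 40 – <50.
L = 40, CF = 66, f = 23, h = 10.
P80 = 40 + ((81.6 − 66)/23)·10 = 40 + 6.78261 = 46.7826.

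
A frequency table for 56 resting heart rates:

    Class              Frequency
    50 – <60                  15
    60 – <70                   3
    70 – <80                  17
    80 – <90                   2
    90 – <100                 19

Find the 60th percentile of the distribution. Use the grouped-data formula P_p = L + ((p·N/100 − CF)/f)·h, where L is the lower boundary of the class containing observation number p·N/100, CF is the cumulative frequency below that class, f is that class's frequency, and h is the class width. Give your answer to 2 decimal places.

N = 56; target position k = 60/100 · 56 = 33.6.
Cumulative frequencies: 15, 18, 35, 37, 56.
Observation 33.6 falls in the class 70 – <80.
L = 70, CF = 18, f = 17, h = 10.
P60 = 70 + ((33.6 − 18)/17)·10 = 70 + 9.17647 = 79.1765.

79.18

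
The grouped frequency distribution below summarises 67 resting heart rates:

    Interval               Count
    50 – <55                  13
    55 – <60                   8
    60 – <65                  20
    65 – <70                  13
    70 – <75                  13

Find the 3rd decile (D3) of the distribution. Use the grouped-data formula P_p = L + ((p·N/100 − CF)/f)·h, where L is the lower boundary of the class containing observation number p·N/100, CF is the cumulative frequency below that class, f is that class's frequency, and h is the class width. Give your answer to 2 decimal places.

59.44

N = 67; target position k = 30/100 · 67 = 20.1.
Cumulative frequencies: 13, 21, 41, 54, 67.
Observation 20.1 falls in the class 55 – <60.
L = 55, CF = 13, f = 8, h = 5.
P30 = 55 + ((20.1 − 13)/8)·5 = 55 + 4.4375 = 59.4375.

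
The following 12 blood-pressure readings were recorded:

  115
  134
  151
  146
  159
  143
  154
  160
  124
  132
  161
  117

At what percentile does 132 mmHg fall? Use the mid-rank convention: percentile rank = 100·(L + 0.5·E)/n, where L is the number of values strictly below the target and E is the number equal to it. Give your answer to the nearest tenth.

29.2

Sorted: 115, 117, 124, 132, 134, 143, 146, 151, 154, 159, 160, 161.
Count below 132: L = 3; count equal: E = 1; n = 12.
Percentile rank = 100·(3 + 0.5·1)/12 = 100·3.5/12 = 29.17.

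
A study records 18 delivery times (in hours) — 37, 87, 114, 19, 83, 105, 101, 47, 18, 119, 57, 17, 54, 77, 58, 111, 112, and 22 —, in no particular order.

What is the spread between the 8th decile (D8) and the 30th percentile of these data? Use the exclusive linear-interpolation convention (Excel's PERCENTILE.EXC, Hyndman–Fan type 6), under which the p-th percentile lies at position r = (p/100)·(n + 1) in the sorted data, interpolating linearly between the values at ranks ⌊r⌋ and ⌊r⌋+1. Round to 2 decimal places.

67.20

Sorted: 17, 18, 19, 22, 37, 47, 54, 57, 58, 77, 83, 87, 101, 105, 111, 112, 114, 119.
n = 18.
P30: r = 5.7; ranks 5–6 are 37, 47; interpolating gives 44.
P80: r = 15.2; ranks 15–16 are 111, 112; interpolating gives 111.2.
Difference: 111.2 − 44 = 67.2.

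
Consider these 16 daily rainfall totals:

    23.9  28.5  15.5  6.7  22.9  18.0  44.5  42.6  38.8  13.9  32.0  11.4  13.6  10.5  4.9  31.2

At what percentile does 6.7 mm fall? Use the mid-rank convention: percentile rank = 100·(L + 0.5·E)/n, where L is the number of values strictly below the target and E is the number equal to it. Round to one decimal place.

9.4

Sorted: 4.9, 6.7, 10.5, 11.4, 13.6, 13.9, 15.5, 18.0, 22.9, 23.9, 28.5, 31.2, 32.0, 38.8, 42.6, 44.5.
Count below 6.7: L = 1; count equal: E = 1; n = 16.
Percentile rank = 100·(1 + 0.5·1)/16 = 100·1.5/16 = 9.375.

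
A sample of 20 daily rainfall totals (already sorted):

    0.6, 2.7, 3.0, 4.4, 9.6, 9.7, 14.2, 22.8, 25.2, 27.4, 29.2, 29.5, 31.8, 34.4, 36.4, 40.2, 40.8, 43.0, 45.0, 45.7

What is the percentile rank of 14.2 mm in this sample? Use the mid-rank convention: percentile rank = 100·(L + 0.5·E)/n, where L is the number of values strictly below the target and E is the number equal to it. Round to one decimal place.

Count below 14.2: L = 6; count equal: E = 1; n = 20.
Percentile rank = 100·(6 + 0.5·1)/20 = 100·6.5/20 = 32.5.

32.5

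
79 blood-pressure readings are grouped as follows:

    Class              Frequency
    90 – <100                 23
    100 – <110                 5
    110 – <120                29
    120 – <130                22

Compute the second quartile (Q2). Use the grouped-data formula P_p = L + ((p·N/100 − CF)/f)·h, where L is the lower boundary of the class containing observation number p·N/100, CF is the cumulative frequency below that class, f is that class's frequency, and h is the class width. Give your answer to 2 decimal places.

N = 79; target position k = 50/100 · 79 = 39.5.
Cumulative frequencies: 23, 28, 57, 79.
Observation 39.5 falls in the class 110 – <120.
L = 110, CF = 28, f = 29, h = 10.
P50 = 110 + ((39.5 − 28)/29)·10 = 110 + 3.96552 = 113.966.

113.97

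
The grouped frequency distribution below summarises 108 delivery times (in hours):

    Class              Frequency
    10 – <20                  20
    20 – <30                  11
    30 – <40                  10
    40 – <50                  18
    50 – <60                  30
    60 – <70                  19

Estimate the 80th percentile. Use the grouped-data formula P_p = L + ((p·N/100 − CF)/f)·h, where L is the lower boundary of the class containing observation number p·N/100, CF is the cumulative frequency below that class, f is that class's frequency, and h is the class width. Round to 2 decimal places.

59.13

N = 108; target position k = 80/100 · 108 = 86.4.
Cumulative frequencies: 20, 31, 41, 59, 89, 108.
Observation 86.4 falls in the class 50 – <60.
L = 50, CF = 59, f = 30, h = 10.
P80 = 50 + ((86.4 − 59)/30)·10 = 50 + 9.13333 = 59.1333.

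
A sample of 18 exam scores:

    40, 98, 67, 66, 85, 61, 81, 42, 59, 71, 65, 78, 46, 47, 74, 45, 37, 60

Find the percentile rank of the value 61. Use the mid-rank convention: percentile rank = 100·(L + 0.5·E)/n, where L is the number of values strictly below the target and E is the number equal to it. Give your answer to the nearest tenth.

47.2

Sorted: 37, 40, 42, 45, 46, 47, 59, 60, 61, 65, 66, 67, 71, 74, 78, 81, 85, 98.
Count below 61: L = 8; count equal: E = 1; n = 18.
Percentile rank = 100·(8 + 0.5·1)/18 = 100·8.5/18 = 47.22.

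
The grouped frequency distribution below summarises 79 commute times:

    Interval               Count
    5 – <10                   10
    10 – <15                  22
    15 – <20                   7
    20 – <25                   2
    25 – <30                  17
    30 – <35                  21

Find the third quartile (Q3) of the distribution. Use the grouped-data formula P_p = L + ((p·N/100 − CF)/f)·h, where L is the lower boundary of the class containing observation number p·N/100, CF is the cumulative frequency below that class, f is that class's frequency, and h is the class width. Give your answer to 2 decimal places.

30.30

N = 79; target position k = 75/100 · 79 = 59.25.
Cumulative frequencies: 10, 32, 39, 41, 58, 79.
Observation 59.25 falls in the class 30 – <35.
L = 30, CF = 58, f = 21, h = 5.
P75 = 30 + ((59.25 − 58)/21)·5 = 30 + 0.297619 = 30.2976.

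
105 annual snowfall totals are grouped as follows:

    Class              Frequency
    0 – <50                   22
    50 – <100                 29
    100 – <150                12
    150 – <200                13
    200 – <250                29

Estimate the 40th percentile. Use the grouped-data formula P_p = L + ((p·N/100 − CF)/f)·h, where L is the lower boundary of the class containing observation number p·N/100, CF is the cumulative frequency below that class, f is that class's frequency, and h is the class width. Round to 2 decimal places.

N = 105; target position k = 40/100 · 105 = 42.
Cumulative frequencies: 22, 51, 63, 76, 105.
Observation 42 falls in the class 50 – <100.
L = 50, CF = 22, f = 29, h = 50.
P40 = 50 + ((42 − 22)/29)·50 = 50 + 34.4828 = 84.4828.

84.48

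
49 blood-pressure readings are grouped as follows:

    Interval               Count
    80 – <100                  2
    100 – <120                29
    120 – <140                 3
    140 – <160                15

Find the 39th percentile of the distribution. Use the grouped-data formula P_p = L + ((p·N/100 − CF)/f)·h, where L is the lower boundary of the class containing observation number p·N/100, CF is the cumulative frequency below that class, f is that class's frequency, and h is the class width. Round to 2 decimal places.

111.80

N = 49; target position k = 39/100 · 49 = 19.11.
Cumulative frequencies: 2, 31, 34, 49.
Observation 19.11 falls in the class 100 – <120.
L = 100, CF = 2, f = 29, h = 20.
P39 = 100 + ((19.11 − 2)/29)·20 = 100 + 11.8 = 111.8.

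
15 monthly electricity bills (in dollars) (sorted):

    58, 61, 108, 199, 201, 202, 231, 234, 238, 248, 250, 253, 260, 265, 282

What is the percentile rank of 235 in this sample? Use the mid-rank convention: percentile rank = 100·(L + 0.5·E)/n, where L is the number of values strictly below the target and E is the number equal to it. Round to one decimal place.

Count below 235: L = 8; count equal: E = 0; n = 15.
Percentile rank = 100·(8 + 0.5·0)/15 = 100·8/15 = 53.33.

53.3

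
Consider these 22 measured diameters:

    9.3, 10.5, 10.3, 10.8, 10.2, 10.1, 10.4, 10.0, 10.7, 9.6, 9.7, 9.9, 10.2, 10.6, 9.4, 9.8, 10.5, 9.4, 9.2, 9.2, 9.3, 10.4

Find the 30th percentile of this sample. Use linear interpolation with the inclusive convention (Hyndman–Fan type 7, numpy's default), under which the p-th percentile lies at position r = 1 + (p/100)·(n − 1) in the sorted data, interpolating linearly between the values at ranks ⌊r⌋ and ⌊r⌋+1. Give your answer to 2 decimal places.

9.63

Sorted: 9.2, 9.2, 9.3, 9.3, 9.4, 9.4, 9.6, 9.7, 9.8, 9.9, 10.0, 10.1, 10.2, 10.2, 10.3, 10.4, 10.4, 10.5, 10.5, 10.6, 10.7, 10.8.
n = 22.
r = 1 + (30/100)·(22 − 1) = 1 + 6.3 = 7.3.
Rank 7 is 9.6 and rank 8 is 9.7.
Interpolate: 9.6 + 0.3·(9.7 − 9.6) = 9.6 + 0.3·0.1 = 9.63.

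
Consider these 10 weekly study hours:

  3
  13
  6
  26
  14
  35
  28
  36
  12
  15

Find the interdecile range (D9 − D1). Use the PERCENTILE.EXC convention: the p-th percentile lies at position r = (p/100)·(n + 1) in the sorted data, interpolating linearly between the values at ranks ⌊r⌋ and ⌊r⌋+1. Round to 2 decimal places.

Sorted: 3, 6, 12, 13, 14, 15, 26, 28, 35, 36.
n = 10.
P10: r = 1.1; ranks 1–2 are 3, 6; interpolating gives 3.3.
P90: r = 9.9; ranks 9–10 are 35, 36; interpolating gives 35.9.
Difference: 35.9 − 3.3 = 32.6.

32.60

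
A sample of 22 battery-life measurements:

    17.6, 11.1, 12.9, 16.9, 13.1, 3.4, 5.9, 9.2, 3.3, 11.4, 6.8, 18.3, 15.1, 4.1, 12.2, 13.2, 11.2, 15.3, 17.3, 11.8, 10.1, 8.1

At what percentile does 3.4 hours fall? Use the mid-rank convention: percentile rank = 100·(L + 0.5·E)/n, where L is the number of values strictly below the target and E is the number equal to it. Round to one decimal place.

Sorted: 3.3, 3.4, 4.1, 5.9, 6.8, 8.1, 9.2, 10.1, 11.1, 11.2, 11.4, 11.8, 12.2, 12.9, 13.1, 13.2, 15.1, 15.3, 16.9, 17.3, 17.6, 18.3.
Count below 3.4: L = 1; count equal: E = 1; n = 22.
Percentile rank = 100·(1 + 0.5·1)/22 = 100·1.5/22 = 6.818.

6.8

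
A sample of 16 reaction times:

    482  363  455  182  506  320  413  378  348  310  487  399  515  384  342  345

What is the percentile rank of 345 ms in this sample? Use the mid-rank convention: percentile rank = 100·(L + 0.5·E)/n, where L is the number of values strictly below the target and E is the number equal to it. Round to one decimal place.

28.1

Sorted: 182, 310, 320, 342, 345, 348, 363, 378, 384, 399, 413, 455, 482, 487, 506, 515.
Count below 345: L = 4; count equal: E = 1; n = 16.
Percentile rank = 100·(4 + 0.5·1)/16 = 100·4.5/16 = 28.12.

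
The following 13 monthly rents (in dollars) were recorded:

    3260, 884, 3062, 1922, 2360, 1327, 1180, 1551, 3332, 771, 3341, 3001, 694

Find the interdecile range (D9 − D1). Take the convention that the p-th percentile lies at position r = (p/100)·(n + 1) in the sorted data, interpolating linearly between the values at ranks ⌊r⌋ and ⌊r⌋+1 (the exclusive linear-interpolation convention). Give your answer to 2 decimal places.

2612.60

Sorted: 694, 771, 884, 1180, 1327, 1551, 1922, 2360, 3001, 3062, 3260, 3332, 3341.
n = 13.
P10: r = 1.4; ranks 1–2 are 694, 771; interpolating gives 724.8.
P90: r = 12.6; ranks 12–13 are 3332, 3341; interpolating gives 3337.4.
Difference: 3337.4 − 724.8 = 2612.6.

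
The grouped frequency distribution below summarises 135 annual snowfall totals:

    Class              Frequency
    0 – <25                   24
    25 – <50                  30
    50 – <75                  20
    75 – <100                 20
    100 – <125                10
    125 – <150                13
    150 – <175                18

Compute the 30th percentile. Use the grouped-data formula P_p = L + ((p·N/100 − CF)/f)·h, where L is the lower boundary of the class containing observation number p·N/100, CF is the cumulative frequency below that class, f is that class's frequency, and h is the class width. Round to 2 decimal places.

38.75

N = 135; target position k = 30/100 · 135 = 40.5.
Cumulative frequencies: 24, 54, 74, 94, 104, 117, 135.
Observation 40.5 falls in the class 25 – <50.
L = 25, CF = 24, f = 30, h = 25.
P30 = 25 + ((40.5 − 24)/30)·25 = 25 + 13.75 = 38.75.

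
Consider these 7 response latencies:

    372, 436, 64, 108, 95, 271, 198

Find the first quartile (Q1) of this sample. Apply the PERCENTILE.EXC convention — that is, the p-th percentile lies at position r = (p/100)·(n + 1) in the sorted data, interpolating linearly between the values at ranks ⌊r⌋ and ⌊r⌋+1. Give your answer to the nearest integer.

Sorted: 64, 95, 108, 198, 271, 372, 436.
n = 7.
r = (25/100)·(7 + 1) = 2.
r is an integer, so P25 is the value at rank 2: 95.

95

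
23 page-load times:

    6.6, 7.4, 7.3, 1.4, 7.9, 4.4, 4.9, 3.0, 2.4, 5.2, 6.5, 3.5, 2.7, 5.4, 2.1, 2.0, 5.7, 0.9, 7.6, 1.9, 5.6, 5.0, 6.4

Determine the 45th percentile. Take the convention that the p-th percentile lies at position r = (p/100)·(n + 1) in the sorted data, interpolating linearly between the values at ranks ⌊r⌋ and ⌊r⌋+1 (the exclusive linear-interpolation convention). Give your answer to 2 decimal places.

Sorted: 0.9, 1.4, 1.9, 2.0, 2.1, 2.4, 2.7, 3.0, 3.5, 4.4, 4.9, 5.0, 5.2, 5.4, 5.6, 5.7, 6.4, 6.5, 6.6, 7.3, 7.4, 7.6, 7.9.
n = 23.
r = (45/100)·(23 + 1) = 10.8.
Rank 10 is 4.4 and rank 11 is 4.9.
Interpolate: 4.4 + 0.8·(4.9 − 4.4) = 4.4 + 0.8·0.5 = 4.8.

4.80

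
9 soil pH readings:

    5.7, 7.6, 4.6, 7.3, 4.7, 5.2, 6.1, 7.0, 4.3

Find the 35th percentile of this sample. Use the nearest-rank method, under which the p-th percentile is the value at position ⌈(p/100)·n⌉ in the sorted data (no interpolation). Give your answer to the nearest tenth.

Sorted: 4.3, 4.6, 4.7, 5.2, 5.7, 6.1, 7.0, 7.3, 7.6.
n = 9.
Position = ⌈35/100 · 9⌉ = ⌈3.15⌉ = 4.
The value at rank 4 is 5.2.

5.2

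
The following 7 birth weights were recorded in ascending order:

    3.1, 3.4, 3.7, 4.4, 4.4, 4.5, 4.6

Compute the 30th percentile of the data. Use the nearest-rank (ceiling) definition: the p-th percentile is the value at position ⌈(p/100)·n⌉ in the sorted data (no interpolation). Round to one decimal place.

3.7

n = 7.
Position = ⌈30/100 · 7⌉ = ⌈2.1⌉ = 3.
The value at rank 3 is 3.7.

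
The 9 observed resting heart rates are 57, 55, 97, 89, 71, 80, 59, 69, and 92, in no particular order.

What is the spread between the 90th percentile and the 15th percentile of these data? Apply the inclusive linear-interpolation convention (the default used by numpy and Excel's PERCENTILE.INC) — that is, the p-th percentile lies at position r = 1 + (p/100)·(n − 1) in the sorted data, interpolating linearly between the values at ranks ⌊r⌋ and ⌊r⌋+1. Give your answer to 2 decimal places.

Sorted: 55, 57, 59, 69, 71, 80, 89, 92, 97.
n = 9.
P15: r = 2.2; ranks 2–3 are 57, 59; interpolating gives 57.4.
P90: r = 8.2; ranks 8–9 are 92, 97; interpolating gives 93.
Difference: 93 − 57.4 = 35.6.

35.60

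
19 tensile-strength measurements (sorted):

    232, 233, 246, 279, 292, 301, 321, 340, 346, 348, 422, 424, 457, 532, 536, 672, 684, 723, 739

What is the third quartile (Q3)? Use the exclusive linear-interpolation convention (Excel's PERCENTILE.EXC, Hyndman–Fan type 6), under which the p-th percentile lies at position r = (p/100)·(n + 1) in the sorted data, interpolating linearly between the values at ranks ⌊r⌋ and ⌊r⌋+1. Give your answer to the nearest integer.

n = 19.
r = (75/100)·(19 + 1) = 15.
r is an integer, so P75 is the value at rank 15: 536.

536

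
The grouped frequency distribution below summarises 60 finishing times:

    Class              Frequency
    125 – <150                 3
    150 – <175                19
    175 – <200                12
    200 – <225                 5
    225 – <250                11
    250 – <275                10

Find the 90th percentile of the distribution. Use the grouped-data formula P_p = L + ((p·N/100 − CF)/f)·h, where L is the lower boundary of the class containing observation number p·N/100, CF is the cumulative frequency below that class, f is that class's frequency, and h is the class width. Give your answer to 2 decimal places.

N = 60; target position k = 90/100 · 60 = 54.
Cumulative frequencies: 3, 22, 34, 39, 50, 60.
Observation 54 falls in the class 250 – <275.
L = 250, CF = 50, f = 10, h = 25.
P90 = 250 + ((54 − 50)/10)·25 = 250 + 10 = 260.

260.00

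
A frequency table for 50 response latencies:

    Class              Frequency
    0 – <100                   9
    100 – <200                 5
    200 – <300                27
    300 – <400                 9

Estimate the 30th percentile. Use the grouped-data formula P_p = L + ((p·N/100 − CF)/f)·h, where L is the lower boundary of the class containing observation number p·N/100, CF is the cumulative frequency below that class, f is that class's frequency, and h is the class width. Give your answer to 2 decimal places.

203.70

N = 50; target position k = 30/100 · 50 = 15.
Cumulative frequencies: 9, 14, 41, 50.
Observation 15 falls in the class 200 – <300.
L = 200, CF = 14, f = 27, h = 100.
P30 = 200 + ((15 − 14)/27)·100 = 200 + 3.7037 = 203.704.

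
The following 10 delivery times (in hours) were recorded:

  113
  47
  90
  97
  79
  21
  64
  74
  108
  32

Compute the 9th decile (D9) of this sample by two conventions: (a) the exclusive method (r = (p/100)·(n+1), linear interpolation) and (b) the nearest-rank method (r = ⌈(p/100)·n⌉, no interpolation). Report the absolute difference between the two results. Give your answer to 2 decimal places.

Sorted: 21, 32, 47, 64, 74, 79, 90, 97, 108, 113.
n = 10.
(a) r = 9.9; between ranks 9 (108) and 10 (113): 112.5.
(b) the nearest-rank method: rank 9 → 108.
|112.5 − 108| = 4.5.

4.50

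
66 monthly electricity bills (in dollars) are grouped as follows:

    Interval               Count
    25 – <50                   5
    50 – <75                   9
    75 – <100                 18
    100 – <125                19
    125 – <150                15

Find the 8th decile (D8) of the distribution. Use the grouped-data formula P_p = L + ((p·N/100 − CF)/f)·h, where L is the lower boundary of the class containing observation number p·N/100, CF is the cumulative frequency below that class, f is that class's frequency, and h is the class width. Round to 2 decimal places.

N = 66; target position k = 80/100 · 66 = 52.8.
Cumulative frequencies: 5, 14, 32, 51, 66.
Observation 52.8 falls in the class 125 – <150.
L = 125, CF = 51, f = 15, h = 25.
P80 = 125 + ((52.8 − 51)/15)·25 = 125 + 3 = 128.

128.00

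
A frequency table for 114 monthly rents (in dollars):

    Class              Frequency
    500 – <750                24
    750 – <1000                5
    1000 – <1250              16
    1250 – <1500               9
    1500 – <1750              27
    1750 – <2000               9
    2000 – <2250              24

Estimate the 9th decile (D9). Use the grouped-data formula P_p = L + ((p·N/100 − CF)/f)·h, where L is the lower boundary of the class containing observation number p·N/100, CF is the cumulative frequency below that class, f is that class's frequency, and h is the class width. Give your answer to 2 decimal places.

2131.25

N = 114; target position k = 90/100 · 114 = 102.6.
Cumulative frequencies: 24, 29, 45, 54, 81, 90, 114.
Observation 102.6 falls in the class 2000 – <2250.
L = 2000, CF = 90, f = 24, h = 250.
P90 = 2000 + ((102.6 − 90)/24)·250 = 2000 + 131.25 = 2131.25.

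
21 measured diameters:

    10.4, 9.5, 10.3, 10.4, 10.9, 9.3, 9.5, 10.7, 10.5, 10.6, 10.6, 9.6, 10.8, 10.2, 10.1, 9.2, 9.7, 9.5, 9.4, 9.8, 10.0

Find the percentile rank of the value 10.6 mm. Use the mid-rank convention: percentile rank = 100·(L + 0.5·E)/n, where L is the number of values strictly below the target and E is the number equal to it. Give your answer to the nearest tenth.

Sorted: 9.2, 9.3, 9.4, 9.5, 9.5, 9.5, 9.6, 9.7, 9.8, 10.0, 10.1, 10.2, 10.3, 10.4, 10.4, 10.5, 10.6, 10.6, 10.7, 10.8, 10.9.
Count below 10.6: L = 16; count equal: E = 2; n = 21.
Percentile rank = 100·(16 + 0.5·2)/21 = 100·17/21 = 80.95.

81.0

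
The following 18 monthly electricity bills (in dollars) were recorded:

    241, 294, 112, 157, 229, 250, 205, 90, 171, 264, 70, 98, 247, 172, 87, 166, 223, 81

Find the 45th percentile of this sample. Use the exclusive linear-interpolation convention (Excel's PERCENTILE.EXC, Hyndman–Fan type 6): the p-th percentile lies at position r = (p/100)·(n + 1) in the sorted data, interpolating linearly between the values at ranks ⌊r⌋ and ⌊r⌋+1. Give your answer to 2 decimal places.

Sorted: 70, 81, 87, 90, 98, 112, 157, 166, 171, 172, 205, 223, 229, 241, 247, 250, 264, 294.
n = 18.
r = (45/100)·(18 + 1) = 8.55.
Rank 8 is 166 and rank 9 is 171.
Interpolate: 166 + 0.55·(171 − 166) = 166 + 0.55·5 = 168.75.

168.75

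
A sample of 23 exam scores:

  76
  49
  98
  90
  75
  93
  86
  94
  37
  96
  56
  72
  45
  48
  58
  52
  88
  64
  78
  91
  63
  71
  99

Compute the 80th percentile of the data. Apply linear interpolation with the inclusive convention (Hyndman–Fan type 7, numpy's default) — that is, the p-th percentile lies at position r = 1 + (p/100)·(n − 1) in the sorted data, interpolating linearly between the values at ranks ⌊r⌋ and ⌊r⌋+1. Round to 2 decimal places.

92.20

Sorted: 37, 45, 48, 49, 52, 56, 58, 63, 64, 71, 72, 75, 76, 78, 86, 88, 90, 91, 93, 94, 96, 98, 99.
n = 23.
r = 1 + (80/100)·(23 − 1) = 1 + 17.6 = 18.6.
Rank 18 is 91 and rank 19 is 93.
Interpolate: 91 + 0.6·(93 − 91) = 91 + 0.6·2 = 92.2.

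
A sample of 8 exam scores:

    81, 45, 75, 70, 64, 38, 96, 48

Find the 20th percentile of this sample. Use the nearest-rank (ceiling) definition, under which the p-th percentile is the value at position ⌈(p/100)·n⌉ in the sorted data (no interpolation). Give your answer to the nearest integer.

45

Sorted: 38, 45, 48, 64, 70, 75, 81, 96.
n = 8.
Position = ⌈20/100 · 8⌉ = ⌈1.6⌉ = 2.
The value at rank 2 is 45.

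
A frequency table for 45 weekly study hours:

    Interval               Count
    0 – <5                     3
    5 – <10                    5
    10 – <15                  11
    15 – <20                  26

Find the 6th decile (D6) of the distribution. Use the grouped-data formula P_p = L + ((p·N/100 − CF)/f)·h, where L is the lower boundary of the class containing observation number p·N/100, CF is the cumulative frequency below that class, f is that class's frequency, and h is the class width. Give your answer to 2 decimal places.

16.54

N = 45; target position k = 60/100 · 45 = 27.
Cumulative frequencies: 3, 8, 19, 45.
Observation 27 falls in the class 15 – <20.
L = 15, CF = 19, f = 26, h = 5.
P60 = 15 + ((27 − 19)/26)·5 = 15 + 1.53846 = 16.5385.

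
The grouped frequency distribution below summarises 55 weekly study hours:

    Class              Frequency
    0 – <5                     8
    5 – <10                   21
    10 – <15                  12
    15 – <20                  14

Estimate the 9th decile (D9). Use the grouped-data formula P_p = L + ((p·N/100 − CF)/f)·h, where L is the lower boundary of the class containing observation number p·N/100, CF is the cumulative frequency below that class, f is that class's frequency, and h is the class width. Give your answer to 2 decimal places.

N = 55; target position k = 90/100 · 55 = 49.5.
Cumulative frequencies: 8, 29, 41, 55.
Observation 49.5 falls in the class 15 – <20.
L = 15, CF = 41, f = 14, h = 5.
P90 = 15 + ((49.5 − 41)/14)·5 = 15 + 3.03571 = 18.0357.

18.04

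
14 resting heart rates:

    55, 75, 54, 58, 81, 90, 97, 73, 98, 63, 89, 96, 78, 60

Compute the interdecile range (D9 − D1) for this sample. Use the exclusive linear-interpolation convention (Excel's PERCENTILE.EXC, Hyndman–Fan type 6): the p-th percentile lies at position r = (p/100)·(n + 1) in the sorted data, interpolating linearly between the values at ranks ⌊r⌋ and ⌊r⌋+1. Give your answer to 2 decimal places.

43.00

Sorted: 54, 55, 58, 60, 63, 73, 75, 78, 81, 89, 90, 96, 97, 98.
n = 14.
P10: r = 1.5; ranks 1–2 are 54, 55; interpolating gives 54.5.
P90: r = 13.5; ranks 13–14 are 97, 98; interpolating gives 97.5.
Difference: 97.5 − 54.5 = 43.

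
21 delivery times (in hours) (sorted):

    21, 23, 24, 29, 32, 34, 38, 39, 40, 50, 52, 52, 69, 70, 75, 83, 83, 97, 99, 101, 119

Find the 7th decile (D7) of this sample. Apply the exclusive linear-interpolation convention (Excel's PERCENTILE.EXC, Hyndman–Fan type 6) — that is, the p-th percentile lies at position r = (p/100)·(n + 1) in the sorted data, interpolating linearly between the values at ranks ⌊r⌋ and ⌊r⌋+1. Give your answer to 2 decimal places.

n = 21.
r = (70/100)·(21 + 1) = 15.4.
Rank 15 is 75 and rank 16 is 83.
Interpolate: 75 + 0.4·(83 − 75) = 75 + 0.4·8 = 78.2.

78.20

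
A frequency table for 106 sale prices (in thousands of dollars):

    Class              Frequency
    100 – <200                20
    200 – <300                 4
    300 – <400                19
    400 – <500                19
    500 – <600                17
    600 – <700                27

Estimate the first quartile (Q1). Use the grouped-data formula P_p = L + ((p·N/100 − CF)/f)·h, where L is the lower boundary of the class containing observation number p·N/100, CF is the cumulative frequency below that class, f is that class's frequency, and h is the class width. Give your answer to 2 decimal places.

N = 106; target position k = 25/100 · 106 = 26.5.
Cumulative frequencies: 20, 24, 43, 62, 79, 106.
Observation 26.5 falls in the class 300 – <400.
L = 300, CF = 24, f = 19, h = 100.
P25 = 300 + ((26.5 − 24)/19)·100 = 300 + 13.1579 = 313.158.

313.16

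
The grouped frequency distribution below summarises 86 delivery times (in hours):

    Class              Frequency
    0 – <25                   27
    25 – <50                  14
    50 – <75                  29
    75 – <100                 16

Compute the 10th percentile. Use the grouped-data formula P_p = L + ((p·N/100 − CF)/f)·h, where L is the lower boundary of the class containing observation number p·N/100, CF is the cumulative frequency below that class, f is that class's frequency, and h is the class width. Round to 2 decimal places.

N = 86; target position k = 10/100 · 86 = 8.6.
Cumulative frequencies: 27, 41, 70, 86.
Observation 8.6 falls in the class 0 – <25.
L = 0, CF = 0, f = 27, h = 25.
P10 = 0 + ((8.6 − 0)/27)·25 = 0 + 7.96296 = 7.96296.

7.96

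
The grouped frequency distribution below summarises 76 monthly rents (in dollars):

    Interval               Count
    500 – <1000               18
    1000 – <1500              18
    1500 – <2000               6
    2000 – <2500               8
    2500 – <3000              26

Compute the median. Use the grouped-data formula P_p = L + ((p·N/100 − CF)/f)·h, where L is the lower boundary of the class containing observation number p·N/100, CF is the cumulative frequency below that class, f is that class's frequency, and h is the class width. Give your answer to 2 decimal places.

1666.67

N = 76; target position k = 50/100 · 76 = 38.
Cumulative frequencies: 18, 36, 42, 50, 76.
Observation 38 falls in the class 1500 – <2000.
L = 1500, CF = 36, f = 6, h = 500.
P50 = 1500 + ((38 − 36)/6)·500 = 1500 + 166.667 = 1666.67.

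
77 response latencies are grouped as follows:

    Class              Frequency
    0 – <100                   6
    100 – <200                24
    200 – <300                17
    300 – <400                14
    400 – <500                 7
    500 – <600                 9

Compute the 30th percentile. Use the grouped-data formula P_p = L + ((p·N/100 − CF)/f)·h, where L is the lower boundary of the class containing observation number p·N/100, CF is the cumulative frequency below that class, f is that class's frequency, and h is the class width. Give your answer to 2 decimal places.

171.25

N = 77; target position k = 30/100 · 77 = 23.1.
Cumulative frequencies: 6, 30, 47, 61, 68, 77.
Observation 23.1 falls in the class 100 – <200.
L = 100, CF = 6, f = 24, h = 100.
P30 = 100 + ((23.1 − 6)/24)·100 = 100 + 71.25 = 171.25.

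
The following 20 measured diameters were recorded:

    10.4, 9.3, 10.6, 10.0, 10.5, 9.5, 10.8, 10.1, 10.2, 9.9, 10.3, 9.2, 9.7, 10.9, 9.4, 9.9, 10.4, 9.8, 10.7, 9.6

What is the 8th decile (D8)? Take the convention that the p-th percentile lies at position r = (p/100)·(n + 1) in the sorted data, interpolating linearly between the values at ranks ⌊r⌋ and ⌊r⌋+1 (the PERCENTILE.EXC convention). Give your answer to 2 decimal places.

10.58

Sorted: 9.2, 9.3, 9.4, 9.5, 9.6, 9.7, 9.8, 9.9, 9.9, 10.0, 10.1, 10.2, 10.3, 10.4, 10.4, 10.5, 10.6, 10.7, 10.8, 10.9.
n = 20.
r = (80/100)·(20 + 1) = 16.8.
Rank 16 is 10.5 and rank 17 is 10.6.
Interpolate: 10.5 + 0.8·(10.6 − 10.5) = 10.5 + 0.8·0.1 = 10.58.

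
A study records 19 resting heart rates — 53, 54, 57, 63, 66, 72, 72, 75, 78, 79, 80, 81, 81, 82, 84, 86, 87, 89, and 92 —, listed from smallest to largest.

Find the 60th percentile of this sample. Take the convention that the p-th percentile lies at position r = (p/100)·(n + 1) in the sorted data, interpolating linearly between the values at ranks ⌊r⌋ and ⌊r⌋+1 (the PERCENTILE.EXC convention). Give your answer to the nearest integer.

n = 19.
r = (60/100)·(19 + 1) = 12.
r is an integer, so P60 is the value at rank 12: 81.

81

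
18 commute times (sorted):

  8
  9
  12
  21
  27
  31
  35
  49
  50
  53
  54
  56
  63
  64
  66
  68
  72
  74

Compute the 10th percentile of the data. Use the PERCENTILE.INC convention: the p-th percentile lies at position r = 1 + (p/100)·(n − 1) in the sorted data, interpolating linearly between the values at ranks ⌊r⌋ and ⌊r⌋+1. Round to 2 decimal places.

n = 18.
r = 1 + (10/100)·(18 − 1) = 1 + 1.7 = 2.7.
Rank 2 is 9 and rank 3 is 12.
Interpolate: 9 + 0.7·(12 − 9) = 9 + 0.7·3 = 11.1.

11.10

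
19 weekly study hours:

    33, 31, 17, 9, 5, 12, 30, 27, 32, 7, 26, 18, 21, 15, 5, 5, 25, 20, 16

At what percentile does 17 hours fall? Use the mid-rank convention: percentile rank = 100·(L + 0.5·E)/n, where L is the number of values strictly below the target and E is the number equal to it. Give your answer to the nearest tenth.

Sorted: 5, 5, 5, 7, 9, 12, 15, 16, 17, 18, 20, 21, 25, 26, 27, 30, 31, 32, 33.
Count below 17: L = 8; count equal: E = 1; n = 19.
Percentile rank = 100·(8 + 0.5·1)/19 = 100·8.5/19 = 44.74.

44.7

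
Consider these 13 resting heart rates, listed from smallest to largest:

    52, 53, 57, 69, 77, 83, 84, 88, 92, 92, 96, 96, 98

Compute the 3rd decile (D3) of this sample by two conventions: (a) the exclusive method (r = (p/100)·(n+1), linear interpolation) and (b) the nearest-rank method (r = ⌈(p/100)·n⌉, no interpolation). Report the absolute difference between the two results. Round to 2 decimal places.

1.60

n = 13.
(a) r = 4.2; between ranks 4 (69) and 5 (77): 70.6.
(b) the nearest-rank method: rank 4 → 69.
|70.6 − 69| = 1.6.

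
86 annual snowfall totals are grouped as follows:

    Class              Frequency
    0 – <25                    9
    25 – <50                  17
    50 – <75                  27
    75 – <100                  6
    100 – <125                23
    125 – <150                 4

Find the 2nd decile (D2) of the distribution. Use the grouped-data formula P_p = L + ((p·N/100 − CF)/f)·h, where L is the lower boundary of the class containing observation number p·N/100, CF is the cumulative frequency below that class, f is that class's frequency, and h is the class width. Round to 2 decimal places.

N = 86; target position k = 20/100 · 86 = 17.2.
Cumulative frequencies: 9, 26, 53, 59, 82, 86.
Observation 17.2 falls in the class 25 – <50.
L = 25, CF = 9, f = 17, h = 25.
P20 = 25 + ((17.2 − 9)/17)·25 = 25 + 12.0588 = 37.0588.

37.06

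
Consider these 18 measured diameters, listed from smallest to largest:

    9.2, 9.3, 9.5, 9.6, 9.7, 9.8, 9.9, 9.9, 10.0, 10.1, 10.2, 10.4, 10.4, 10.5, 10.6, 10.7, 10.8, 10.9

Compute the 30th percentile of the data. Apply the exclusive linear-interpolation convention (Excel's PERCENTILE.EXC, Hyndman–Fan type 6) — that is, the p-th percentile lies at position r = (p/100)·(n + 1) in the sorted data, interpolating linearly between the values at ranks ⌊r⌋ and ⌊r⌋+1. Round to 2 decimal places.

n = 18.
r = (30/100)·(18 + 1) = 5.7.
Rank 5 is 9.7 and rank 6 is 9.8.
Interpolate: 9.7 + 0.7·(9.8 − 9.7) = 9.7 + 0.7·0.1 = 9.77.

9.77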